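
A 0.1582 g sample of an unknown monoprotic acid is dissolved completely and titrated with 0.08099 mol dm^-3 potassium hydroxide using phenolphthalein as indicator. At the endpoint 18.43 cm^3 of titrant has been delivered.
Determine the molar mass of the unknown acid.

n(KOH) = 0.01843 L × 0.08099 mol/L = 1.493 × 10^-3 mol
n(HA) = 1.493 × 10^-3 mol (1:1 ratio)
M = m / n = 0.1582 g / 1.493 × 10^-3 mol = 106.0 g/mol

106.0 g/mol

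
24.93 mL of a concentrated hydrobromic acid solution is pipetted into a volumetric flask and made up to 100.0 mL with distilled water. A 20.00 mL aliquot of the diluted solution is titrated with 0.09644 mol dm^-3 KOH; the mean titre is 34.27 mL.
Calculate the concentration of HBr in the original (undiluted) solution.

HBr + KOH → KBr + H2O
n(KOH) = 0.03427 × 0.09644 = 3.305 × 10^-3 mol
n(HBr) in the aliquot = 3.305 × 10^-3 mol (1:1 ratio)
[HBr]_dilute = 3.305 × 10^-3 / 0.02000 = 0.1652 mol/L
Dilution factor = 100.0 / 24.93 = 4.011
[HBr]_stock = 0.1652 × 4.011 = 0.6629 mol/L

0.6629 mol/L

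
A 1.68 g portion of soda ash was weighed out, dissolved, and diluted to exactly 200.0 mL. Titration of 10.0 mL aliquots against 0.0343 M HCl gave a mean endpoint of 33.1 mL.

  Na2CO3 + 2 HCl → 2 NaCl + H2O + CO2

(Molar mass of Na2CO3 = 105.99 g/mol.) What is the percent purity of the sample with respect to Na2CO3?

71.6 %

n(HCl) per titration = 0.0331 × 0.0343 = 1.14 × 10^-3 mol
From the 1:2 ratio, n(Na2CO3) in each aliquot = 1/2 × 1.14 × 10^-3 = 5.68 × 10^-4 mol
n(Na2CO3) in the whole flask = 5.68 × 10^-4 × 200.0/10.0 = 0.0114 mol
mass of Na2CO3 = 0.0114 × 105.99 = 1.20 g
% Na2CO3 = 1.20 / 1.68 × 100 = 71.6 %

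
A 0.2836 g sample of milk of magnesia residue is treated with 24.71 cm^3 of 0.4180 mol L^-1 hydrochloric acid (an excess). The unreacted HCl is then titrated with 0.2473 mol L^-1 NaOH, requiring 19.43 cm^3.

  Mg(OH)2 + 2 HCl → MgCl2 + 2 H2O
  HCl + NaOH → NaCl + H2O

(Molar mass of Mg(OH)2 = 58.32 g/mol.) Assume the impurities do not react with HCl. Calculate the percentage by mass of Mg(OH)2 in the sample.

56.80 %

n(HCl) added = 0.02471 × 0.4180 = 0.01033 mol
n(NaOH) used in back-titration = 0.01943 × 0.2473 = 4.805 × 10^-3 mol
n(HCl) left over = 4.805 × 10^-3 mol (1:1 ratio)
n(HCl) consumed by analyte = 0.01033 − 4.805 × 10^-3 = 5.524 × 10^-3 mol
From the 1:2 ratio, n(Mg(OH)2) = 1/2 × 5.524 × 10^-3 = 2.762 × 10^-3 mol
mass of Mg(OH)2 = 2.762 × 10^-3 × 58.32 = 0.1611 g
% Mg(OH)2 = 0.1611 / 0.2836 × 100 = 56.80 %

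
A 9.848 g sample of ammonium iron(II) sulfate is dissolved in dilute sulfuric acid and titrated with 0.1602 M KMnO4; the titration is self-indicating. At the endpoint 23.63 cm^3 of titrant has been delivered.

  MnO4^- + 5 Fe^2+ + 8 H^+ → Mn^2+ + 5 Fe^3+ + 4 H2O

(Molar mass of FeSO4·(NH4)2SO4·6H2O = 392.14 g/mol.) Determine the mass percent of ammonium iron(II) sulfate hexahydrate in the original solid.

n(KMnO4) = 0.02363 L × 0.1602 mol/L = 3.786 × 10^-3 mol
From the 5:1 ratio, n(FeSO4·(NH4)2SO4·6H2O) = 5/1 × 3.786 × 10^-3 = 0.01893 mol
mass of FeSO4·(NH4)2SO4·6H2O = 0.01893 × 392.14 g/mol = 7.422 g
% FeSO4·(NH4)2SO4·6H2O = 7.422 / 9.848 × 100 = 75.37 %

75.37 %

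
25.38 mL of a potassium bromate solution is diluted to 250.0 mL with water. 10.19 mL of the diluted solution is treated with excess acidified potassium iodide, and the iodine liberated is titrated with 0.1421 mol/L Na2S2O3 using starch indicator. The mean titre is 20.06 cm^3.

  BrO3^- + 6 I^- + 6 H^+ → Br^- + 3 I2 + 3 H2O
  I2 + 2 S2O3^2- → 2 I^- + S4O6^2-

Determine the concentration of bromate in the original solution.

0.4592 mol/L

n(S2O3^2-) = 0.02006 × 0.1421 = 2.851 × 10^-3 mol
n(I2) = n(S2O3^2-)/2 = 1.425 × 10^-3 mol
From the 1:3 ratio, n(BrO3^-) in the aliquot = 1/3 × 1.425 × 10^-3 = 4.751 × 10^-4 mol
[BrO3^-]_dilute = 4.751 × 10^-4 / 0.01019 = 0.04662 mol/L
[BrO3^-]_original = 0.04662 × 250.0/25.38 = 0.4592 mol/L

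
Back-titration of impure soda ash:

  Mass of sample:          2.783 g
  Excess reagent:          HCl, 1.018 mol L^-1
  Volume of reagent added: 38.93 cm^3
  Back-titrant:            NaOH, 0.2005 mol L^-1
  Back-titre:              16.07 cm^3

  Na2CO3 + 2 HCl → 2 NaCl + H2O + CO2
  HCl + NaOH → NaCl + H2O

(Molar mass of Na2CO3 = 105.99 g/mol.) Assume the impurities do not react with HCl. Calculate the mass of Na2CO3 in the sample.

1.929 g

n(HCl) added = 0.03893 × 1.018 = 0.03963 mol
n(NaOH) used in back-titration = 0.01607 × 0.2005 = 3.222 × 10^-3 mol
n(HCl) left over = 3.222 × 10^-3 mol (1:1 ratio)
n(HCl) consumed by analyte = 0.03963 − 3.222 × 10^-3 = 0.03641 mol
From the 1:2 ratio, n(Na2CO3) = 1/2 × 0.03641 = 0.01820 mol
mass of Na2CO3 = 0.01820 × 105.99 = 1.929 g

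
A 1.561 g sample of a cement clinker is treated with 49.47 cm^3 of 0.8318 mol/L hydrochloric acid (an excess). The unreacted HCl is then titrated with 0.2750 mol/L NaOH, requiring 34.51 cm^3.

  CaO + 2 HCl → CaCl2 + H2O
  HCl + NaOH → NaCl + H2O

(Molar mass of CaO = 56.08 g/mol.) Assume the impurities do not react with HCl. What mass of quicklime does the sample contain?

n(HCl) added = 0.04947 × 0.8318 = 0.04115 mol
n(NaOH) used in back-titration = 0.03451 × 0.2750 = 9.490 × 10^-3 mol
n(HCl) left over = 9.490 × 10^-3 mol (1:1 ratio)
n(HCl) consumed by analyte = 0.04115 − 9.490 × 10^-3 = 0.03166 mol
From the 1:2 ratio, n(CaO) = 1/2 × 0.03166 = 0.01583 mol
mass of CaO = 0.01583 × 56.08 = 0.8877 g

0.8877 g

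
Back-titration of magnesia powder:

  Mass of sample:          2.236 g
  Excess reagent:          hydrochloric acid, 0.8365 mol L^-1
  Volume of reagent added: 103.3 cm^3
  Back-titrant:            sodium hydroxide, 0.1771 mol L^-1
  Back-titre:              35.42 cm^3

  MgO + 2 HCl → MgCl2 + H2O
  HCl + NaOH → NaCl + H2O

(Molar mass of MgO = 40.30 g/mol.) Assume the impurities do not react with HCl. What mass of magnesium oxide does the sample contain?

1.615 g

n(HCl) added = 0.1033 × 0.8365 = 0.08641 mol
n(NaOH) used in back-titration = 0.03542 × 0.1771 = 6.273 × 10^-3 mol
n(HCl) left over = 6.273 × 10^-3 mol (1:1 ratio)
n(HCl) consumed by analyte = 0.08641 − 6.273 × 10^-3 = 0.08014 mol
From the 1:2 ratio, n(MgO) = 1/2 × 0.08014 = 0.04007 mol
mass of MgO = 0.04007 × 40.30 = 1.615 g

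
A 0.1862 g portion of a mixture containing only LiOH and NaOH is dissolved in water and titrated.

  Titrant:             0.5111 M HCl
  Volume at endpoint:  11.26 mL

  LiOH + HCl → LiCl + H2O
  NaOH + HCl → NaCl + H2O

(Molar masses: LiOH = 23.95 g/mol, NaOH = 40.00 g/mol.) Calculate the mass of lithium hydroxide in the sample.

n(HCl) = 0.01126 × 0.5111 = 5.755 × 10^-3 mol
Let x = n(LiOH), y = n(NaOH).
Titrant: 1x + 1y = 5.755 × 10^-3;  mass: 23.95x + 40.00y = 0.1862
Solving, x = 2.741 × 10^-3 mol, y = 3.014 × 10^-3 mol
mass of LiOH = 2.741 × 10^-3 × 23.95 = 0.06566 g

0.06566 g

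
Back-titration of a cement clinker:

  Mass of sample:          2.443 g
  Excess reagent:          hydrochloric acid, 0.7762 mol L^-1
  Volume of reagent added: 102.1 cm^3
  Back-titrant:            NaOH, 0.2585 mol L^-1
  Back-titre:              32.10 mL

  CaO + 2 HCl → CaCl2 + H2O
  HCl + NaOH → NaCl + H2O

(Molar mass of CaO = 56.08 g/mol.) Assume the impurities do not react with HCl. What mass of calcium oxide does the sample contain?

n(HCl) added = 0.1021 × 0.7762 = 0.07925 mol
n(NaOH) used in back-titration = 0.03210 × 0.2585 = 8.298 × 10^-3 mol
n(HCl) left over = 8.298 × 10^-3 mol (1:1 ratio)
n(HCl) consumed by analyte = 0.07925 − 8.298 × 10^-3 = 0.07095 mol
From the 1:2 ratio, n(CaO) = 1/2 × 0.07095 = 0.03548 mol
mass of CaO = 0.03548 × 56.08 = 1.989 g

1.989 g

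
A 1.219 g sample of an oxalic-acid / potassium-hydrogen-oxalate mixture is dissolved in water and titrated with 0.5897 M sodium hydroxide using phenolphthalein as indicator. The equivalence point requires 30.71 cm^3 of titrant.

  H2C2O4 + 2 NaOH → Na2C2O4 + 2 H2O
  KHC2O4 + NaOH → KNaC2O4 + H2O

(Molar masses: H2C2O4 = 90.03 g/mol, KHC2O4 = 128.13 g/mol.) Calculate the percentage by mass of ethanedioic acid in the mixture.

48.93 %

n(NaOH) = 0.03071 × 0.5897 = 0.01811 mol
Let x = n(H2C2O4), y = n(KHC2O4).
Titrant: 2x + 1y = 0.01811;  mass: 90.03x + 128.13y = 1.219
Solving, x = 6.626 × 10^-3 mol, y = 4.858 × 10^-3 mol
mass of H2C2O4 = 6.626 × 10^-3 × 90.03 = 0.5965 g
% H2C2O4 = 0.5965 / 1.219 × 100 = 48.93 %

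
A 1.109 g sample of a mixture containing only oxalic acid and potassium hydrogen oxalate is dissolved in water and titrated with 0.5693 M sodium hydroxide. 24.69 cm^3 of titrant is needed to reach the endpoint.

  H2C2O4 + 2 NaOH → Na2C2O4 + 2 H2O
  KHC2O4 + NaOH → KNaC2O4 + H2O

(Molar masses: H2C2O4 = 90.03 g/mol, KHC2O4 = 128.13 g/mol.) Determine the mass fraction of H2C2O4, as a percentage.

33.79 %

n(NaOH) = 0.02469 × 0.5693 = 0.01406 mol
Let x = n(H2C2O4), y = n(KHC2O4).
Titrant: 2x + 1y = 0.01406;  mass: 90.03x + 128.13y = 1.109
Solving, x = 4.163 × 10^-3 mol, y = 5.730 × 10^-3 mol
mass of H2C2O4 = 4.163 × 10^-3 × 90.03 = 0.3748 g
% H2C2O4 = 0.3748 / 1.109 × 100 = 33.79 %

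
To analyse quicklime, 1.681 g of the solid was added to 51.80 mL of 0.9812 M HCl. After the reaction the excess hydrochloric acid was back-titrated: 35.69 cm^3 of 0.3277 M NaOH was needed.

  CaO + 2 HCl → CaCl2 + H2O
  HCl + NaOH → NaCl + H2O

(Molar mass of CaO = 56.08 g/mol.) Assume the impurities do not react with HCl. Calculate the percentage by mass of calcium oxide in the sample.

65.27 %

n(HCl) added = 0.05180 × 0.9812 = 0.05083 mol
n(NaOH) used in back-titration = 0.03569 × 0.3277 = 0.01170 mol
n(HCl) left over = 0.01170 mol (1:1 ratio)
n(HCl) consumed by analyte = 0.05083 − 0.01170 = 0.03913 mol
From the 1:2 ratio, n(CaO) = 1/2 × 0.03913 = 0.01957 mol
mass of CaO = 0.01957 × 56.08 = 1.097 g
% CaO = 1.097 / 1.681 × 100 = 65.27 %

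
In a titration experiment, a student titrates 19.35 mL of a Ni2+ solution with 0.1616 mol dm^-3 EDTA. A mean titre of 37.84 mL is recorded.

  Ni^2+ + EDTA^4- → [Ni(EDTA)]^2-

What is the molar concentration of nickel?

0.3160 mol/L

n(EDTA) = 0.03784 L × 0.1616 mol/L = 6.115 × 10^-3 mol
n(Ni2+) = 6.115 × 10^-3 mol (1:1 mole ratio)
[Ni2+] = 6.115 × 10^-3 mol / 0.01935 L = 0.3160 mol/L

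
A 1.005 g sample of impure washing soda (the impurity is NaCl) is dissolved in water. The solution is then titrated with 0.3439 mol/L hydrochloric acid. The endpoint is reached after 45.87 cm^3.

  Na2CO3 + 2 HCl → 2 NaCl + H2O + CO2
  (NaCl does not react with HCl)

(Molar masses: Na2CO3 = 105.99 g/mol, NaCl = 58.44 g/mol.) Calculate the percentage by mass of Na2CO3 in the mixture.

83.18 %

n(HCl) = 0.04587 × 0.3439 = 0.01577 mol
Let x = n(Na2CO3), y = n(NaCl).
Titrant: 2x = 0.01577;  mass: 105.99x + 58.44y = 1.005
Solving, x = 7.887 × 10^-3 mol, y = 2.892 × 10^-3 mol
mass of Na2CO3 = 7.887 × 10^-3 × 105.99 = 0.8360 g
% Na2CO3 = 0.8360 / 1.005 × 100 = 83.18 %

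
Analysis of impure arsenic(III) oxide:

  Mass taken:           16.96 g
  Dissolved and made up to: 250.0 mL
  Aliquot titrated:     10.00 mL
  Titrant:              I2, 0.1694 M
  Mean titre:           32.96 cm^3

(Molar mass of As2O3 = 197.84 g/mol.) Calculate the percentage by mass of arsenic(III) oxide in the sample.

81.41 %

As2O3 + 2 I2 + 2 H2O → As2O5 + 4 HI
n(I2) per titration = 0.03296 × 0.1694 = 5.583 × 10^-3 mol
From the 1:2 ratio, n(As2O3) in each aliquot = 1/2 × 5.583 × 10^-3 = 2.792 × 10^-3 mol
n(As2O3) in the whole flask = 2.792 × 10^-3 × 250.0/10.00 = 0.06979 mol
mass of As2O3 = 0.06979 × 197.84 = 13.81 g
% As2O3 = 13.81 / 16.96 × 100 = 81.41 %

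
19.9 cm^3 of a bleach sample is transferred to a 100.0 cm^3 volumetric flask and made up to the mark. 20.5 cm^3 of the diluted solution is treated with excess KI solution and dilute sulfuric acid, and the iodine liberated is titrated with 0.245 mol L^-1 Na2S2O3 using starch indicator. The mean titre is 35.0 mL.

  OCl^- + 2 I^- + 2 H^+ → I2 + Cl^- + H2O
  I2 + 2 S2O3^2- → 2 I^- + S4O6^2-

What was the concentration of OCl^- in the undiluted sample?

1.05 mol/L

n(S2O3^2-) = 0.0350 × 0.245 = 8.57 × 10^-3 mol
n(I2) = n(S2O3^2-)/2 = 4.29 × 10^-3 mol
n(OCl^-) in the aliquot = 4.29 × 10^-3 mol (1:1 ratio)
[OCl^-]_dilute = 4.29 × 10^-3 / 0.0205 = 0.209 mol/L
[OCl^-]_original = 0.209 × 100.0/19.9 = 1.05 mol/L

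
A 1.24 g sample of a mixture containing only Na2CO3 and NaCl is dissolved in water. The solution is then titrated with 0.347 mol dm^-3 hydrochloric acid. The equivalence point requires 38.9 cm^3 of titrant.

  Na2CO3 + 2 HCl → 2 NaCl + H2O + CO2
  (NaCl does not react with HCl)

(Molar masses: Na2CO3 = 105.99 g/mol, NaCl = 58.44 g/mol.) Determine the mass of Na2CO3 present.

0.715 g

n(HCl) = 0.0389 × 0.347 = 0.0135 mol
Let x = n(Na2CO3), y = n(NaCl).
Titrant: 2x = 0.0135;  mass: 105.99x + 58.44y = 1.24
Solving, x = 6.75 × 10^-3 mol, y = 8.98 × 10^-3 mol
mass of Na2CO3 = 6.75 × 10^-3 × 105.99 = 0.715 g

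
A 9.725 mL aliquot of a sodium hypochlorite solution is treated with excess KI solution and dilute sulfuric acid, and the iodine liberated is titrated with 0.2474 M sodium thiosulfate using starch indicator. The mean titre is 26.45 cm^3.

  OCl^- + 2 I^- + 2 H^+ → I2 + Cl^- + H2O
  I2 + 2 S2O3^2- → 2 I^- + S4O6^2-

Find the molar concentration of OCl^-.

n(S2O3^2-) = 0.02645 × 0.2474 = 6.544 × 10^-3 mol
n(I2) = n(S2O3^2-)/2 = 3.272 × 10^-3 mol
n(OCl^-) in the aliquot = 3.272 × 10^-3 mol (1:1 ratio)
[OCl^-] = 3.272 × 10^-3 / 0.009725 = 0.3364 mol/L

0.3364 M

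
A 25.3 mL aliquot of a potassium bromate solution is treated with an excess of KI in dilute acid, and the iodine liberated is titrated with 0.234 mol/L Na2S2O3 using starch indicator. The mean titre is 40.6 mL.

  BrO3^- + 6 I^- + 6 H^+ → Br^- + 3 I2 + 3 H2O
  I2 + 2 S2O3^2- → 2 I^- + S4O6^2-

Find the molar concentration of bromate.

0.0626 mol/L

n(S2O3^2-) = 0.0406 × 0.234 = 9.50 × 10^-3 mol
n(I2) = n(S2O3^2-)/2 = 4.75 × 10^-3 mol
From the 1:3 ratio, n(BrO3^-) in the aliquot = 1/3 × 4.75 × 10^-3 = 1.58 × 10^-3 mol
[BrO3^-] = 1.58 × 10^-3 / 0.0253 = 0.0626 mol/L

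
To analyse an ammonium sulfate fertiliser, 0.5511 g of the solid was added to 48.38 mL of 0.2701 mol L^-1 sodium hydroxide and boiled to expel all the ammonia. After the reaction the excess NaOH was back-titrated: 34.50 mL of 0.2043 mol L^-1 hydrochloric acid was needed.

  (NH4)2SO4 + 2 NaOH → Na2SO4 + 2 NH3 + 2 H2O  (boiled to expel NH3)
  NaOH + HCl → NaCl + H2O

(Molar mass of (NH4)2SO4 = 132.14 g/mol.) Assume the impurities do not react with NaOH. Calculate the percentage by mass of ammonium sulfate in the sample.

n(NaOH) added = 0.04838 × 0.2701 = 0.01307 mol
n(HCl) used in back-titration = 0.03450 × 0.2043 = 7.048 × 10^-3 mol
n(NaOH) left over = 7.048 × 10^-3 mol (1:1 ratio)
n(NaOH) consumed by analyte = 0.01307 − 7.048 × 10^-3 = 6.019 × 10^-3 mol
From the 1:2 ratio, n((NH4)2SO4) = 1/2 × 6.019 × 10^-3 = 3.010 × 10^-3 mol
mass of (NH4)2SO4 = 3.010 × 10^-3 × 132.14 = 0.3977 g
% (NH4)2SO4 = 0.3977 / 0.5511 × 100 = 72.16 %

72.16 %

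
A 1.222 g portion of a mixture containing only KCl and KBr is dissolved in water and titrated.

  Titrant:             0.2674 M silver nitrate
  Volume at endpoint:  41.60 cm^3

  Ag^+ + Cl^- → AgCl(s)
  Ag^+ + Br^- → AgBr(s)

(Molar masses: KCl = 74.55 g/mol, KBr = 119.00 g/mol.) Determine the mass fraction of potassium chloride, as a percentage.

n(AgNO3) = 0.04160 × 0.2674 = 0.01112 mol
Let x = n(KCl), y = n(KBr).
Titrant: 1x + 1y = 0.01112;  mass: 74.55x + 119.00y = 1.222
Solving, x = 2.289 × 10^-3 mol, y = 8.835 × 10^-3 mol
mass of KCl = 2.289 × 10^-3 × 74.55 = 0.1706 g
% KCl = 0.1706 / 1.222 × 100 = 13.96 %

13.96 %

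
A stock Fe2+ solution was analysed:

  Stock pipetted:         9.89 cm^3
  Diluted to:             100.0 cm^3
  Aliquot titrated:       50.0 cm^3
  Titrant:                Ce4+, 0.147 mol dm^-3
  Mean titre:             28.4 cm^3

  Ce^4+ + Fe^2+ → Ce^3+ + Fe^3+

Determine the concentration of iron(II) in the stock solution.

0.844 mol/L

n(Ce4+) = 0.0284 × 0.147 = 4.17 × 10^-3 mol
n(Fe2+) in the aliquot = 4.17 × 10^-3 mol (1:1 ratio)
[Fe2+]_dilute = 4.17 × 10^-3 / 0.0500 = 0.0835 mol/L
Dilution factor = 100.0 / 9.89 = 10.11
[Fe2+]_stock = 0.0835 × 10.11 = 0.844 mol/L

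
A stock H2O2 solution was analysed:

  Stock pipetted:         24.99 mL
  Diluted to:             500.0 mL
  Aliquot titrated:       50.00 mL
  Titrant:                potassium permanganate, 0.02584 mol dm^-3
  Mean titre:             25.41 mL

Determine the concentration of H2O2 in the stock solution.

0.6569 mol/L

2 MnO4^- + 5 H2O2 + 6 H^+ → 2 Mn^2+ + 5 O2 + 8 H2O
n(KMnO4) = 0.02541 × 0.02584 = 6.566 × 10^-4 mol
From the 5:2 ratio, n(H2O2) in the aliquot = 5/2 × 6.566 × 10^-4 = 1.641 × 10^-3 mol
[H2O2]_dilute = 1.641 × 10^-3 / 0.05000 = 0.03283 mol/L
Dilution factor = 500.0 / 24.99 = 20.01
[H2O2]_stock = 0.03283 × 20.01 = 0.6569 mol/L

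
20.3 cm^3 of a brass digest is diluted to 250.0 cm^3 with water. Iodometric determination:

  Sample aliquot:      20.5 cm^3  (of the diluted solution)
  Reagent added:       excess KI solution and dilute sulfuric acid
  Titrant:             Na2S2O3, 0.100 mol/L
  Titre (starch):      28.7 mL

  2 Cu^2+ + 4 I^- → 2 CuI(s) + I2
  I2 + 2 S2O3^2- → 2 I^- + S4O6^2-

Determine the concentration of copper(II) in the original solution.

n(S2O3^2-) = 0.0287 × 0.100 = 2.87 × 10^-3 mol
n(I2) = n(S2O3^2-)/2 = 1.44 × 10^-3 mol
From the 2:1 ratio, n(Cu2+) in the aliquot = 2/1 × 1.44 × 10^-3 = 2.87 × 10^-3 mol
[Cu2+]_dilute = 2.87 × 10^-3 / 0.0205 = 0.140 mol/L
[Cu2+]_original = 0.140 × 250.0/20.3 = 1.72 mol/L

1.72 mol/L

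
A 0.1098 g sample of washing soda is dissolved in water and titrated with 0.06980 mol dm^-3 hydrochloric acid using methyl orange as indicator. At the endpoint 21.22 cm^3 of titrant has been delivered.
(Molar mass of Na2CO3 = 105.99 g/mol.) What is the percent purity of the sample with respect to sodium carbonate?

71.49 %

Na2CO3 + 2 HCl → 2 NaCl + H2O + CO2
n(HCl) = 0.02122 L × 0.06980 mol/L = 1.481 × 10^-3 mol
From the 1:2 ratio, n(Na2CO3) = 1/2 × 1.481 × 10^-3 = 7.406 × 10^-4 mol
mass of Na2CO3 = 7.406 × 10^-4 × 105.99 g/mol = 0.07849 g
% Na2CO3 = 0.07849 / 0.1098 × 100 = 71.49 %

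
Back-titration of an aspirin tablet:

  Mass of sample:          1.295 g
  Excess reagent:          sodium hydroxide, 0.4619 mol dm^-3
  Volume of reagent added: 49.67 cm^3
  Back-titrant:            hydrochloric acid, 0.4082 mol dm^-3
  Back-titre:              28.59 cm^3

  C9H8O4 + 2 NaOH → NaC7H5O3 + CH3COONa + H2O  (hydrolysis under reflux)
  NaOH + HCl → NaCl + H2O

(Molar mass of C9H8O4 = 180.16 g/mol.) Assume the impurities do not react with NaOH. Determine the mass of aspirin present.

n(NaOH) added = 0.04967 × 0.4619 = 0.02294 mol
n(HCl) used in back-titration = 0.02859 × 0.4082 = 0.01167 mol
n(NaOH) left over = 0.01167 mol (1:1 ratio)
n(NaOH) consumed by analyte = 0.02294 − 0.01167 = 0.01127 mol
From the 1:2 ratio, n(C9H8O4) = 1/2 × 0.01127 = 5.636 × 10^-3 mol
mass of C9H8O4 = 5.636 × 10^-3 × 180.16 = 1.015 g

1.015 g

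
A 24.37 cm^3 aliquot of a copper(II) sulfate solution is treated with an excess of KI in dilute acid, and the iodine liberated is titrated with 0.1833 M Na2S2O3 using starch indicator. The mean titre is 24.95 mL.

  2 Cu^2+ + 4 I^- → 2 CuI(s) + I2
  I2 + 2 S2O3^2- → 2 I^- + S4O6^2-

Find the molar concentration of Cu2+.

n(S2O3^2-) = 0.02495 × 0.1833 = 4.573 × 10^-3 mol
n(I2) = n(S2O3^2-)/2 = 2.287 × 10^-3 mol
From the 2:1 ratio, n(Cu2+) in the aliquot = 2/1 × 2.287 × 10^-3 = 4.573 × 10^-3 mol
[Cu2+] = 4.573 × 10^-3 / 0.02437 = 0.1877 mol/L

0.1877 M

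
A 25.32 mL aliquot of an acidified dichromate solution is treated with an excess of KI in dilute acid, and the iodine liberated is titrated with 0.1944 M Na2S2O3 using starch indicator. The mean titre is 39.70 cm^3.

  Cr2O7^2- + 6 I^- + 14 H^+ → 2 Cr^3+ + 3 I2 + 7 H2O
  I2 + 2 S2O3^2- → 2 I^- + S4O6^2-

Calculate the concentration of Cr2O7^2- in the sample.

0.05080 M

n(S2O3^2-) = 0.03970 × 0.1944 = 7.718 × 10^-3 mol
n(I2) = n(S2O3^2-)/2 = 3.859 × 10^-3 mol
From the 1:3 ratio, n(Cr2O7^2-) in the aliquot = 1/3 × 3.859 × 10^-3 = 1.286 × 10^-3 mol
[Cr2O7^2-] = 1.286 × 10^-3 / 0.02532 = 0.05080 mol/L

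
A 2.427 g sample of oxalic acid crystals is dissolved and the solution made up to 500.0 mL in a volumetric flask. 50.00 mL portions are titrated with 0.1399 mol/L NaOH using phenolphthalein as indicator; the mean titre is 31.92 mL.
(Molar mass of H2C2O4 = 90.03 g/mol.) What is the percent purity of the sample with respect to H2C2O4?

82.83 %

H2C2O4 + 2 NaOH → Na2C2O4 + 2 H2O
n(NaOH) per titration = 0.03192 × 0.1399 = 4.466 × 10^-3 mol
From the 1:2 ratio, n(H2C2O4) in each aliquot = 1/2 × 4.466 × 10^-3 = 2.233 × 10^-3 mol
n(H2C2O4) in the whole flask = 2.233 × 10^-3 × 500.0/50.00 = 0.02233 mol
mass of H2C2O4 = 0.02233 × 90.03 = 2.010 g
% H2C2O4 = 2.010 / 2.427 × 100 = 82.83 %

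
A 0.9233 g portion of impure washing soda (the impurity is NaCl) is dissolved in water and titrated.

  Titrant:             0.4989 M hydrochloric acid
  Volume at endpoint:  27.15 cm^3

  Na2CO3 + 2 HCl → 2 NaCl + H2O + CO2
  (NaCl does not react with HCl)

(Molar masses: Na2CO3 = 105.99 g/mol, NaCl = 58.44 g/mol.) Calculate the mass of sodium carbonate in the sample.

n(HCl) = 0.02715 × 0.4989 = 0.01355 mol
Let x = n(Na2CO3), y = n(NaCl).
Titrant: 2x = 0.01355;  mass: 105.99x + 58.44y = 0.9233
Solving, x = 6.773 × 10^-3 mol, y = 3.516 × 10^-3 mol
mass of Na2CO3 = 6.773 × 10^-3 × 105.99 = 0.7178 g

0.7178 g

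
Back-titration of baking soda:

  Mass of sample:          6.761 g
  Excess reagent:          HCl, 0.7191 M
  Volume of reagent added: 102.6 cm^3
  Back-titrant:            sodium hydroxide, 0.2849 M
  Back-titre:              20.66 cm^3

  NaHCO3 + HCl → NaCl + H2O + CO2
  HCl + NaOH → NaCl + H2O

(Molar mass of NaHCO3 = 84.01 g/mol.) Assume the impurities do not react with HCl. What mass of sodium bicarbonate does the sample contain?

n(HCl) added = 0.1026 × 0.7191 = 0.07378 mol
n(NaOH) used in back-titration = 0.02066 × 0.2849 = 5.886 × 10^-3 mol
n(HCl) left over = 5.886 × 10^-3 mol (1:1 ratio)
n(HCl) consumed by analyte = 0.07378 − 5.886 × 10^-3 = 0.06789 mol
n(NaHCO3) = 0.06789 mol (1:1 ratio)
mass of NaHCO3 = 0.06789 × 84.01 = 5.704 g

5.704 g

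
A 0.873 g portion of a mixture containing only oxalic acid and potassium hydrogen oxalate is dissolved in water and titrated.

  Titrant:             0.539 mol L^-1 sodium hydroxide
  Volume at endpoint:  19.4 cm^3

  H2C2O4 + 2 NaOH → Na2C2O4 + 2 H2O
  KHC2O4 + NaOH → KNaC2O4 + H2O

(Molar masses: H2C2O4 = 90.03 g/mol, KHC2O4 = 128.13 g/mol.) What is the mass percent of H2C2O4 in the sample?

29.0 %

n(NaOH) = 0.0194 × 0.539 = 0.0105 mol
Let x = n(H2C2O4), y = n(KHC2O4).
Titrant: 2x + 1y = 0.0105;  mass: 90.03x + 128.13y = 0.873
Solving, x = 2.81 × 10^-3 mol, y = 4.84 × 10^-3 mol
mass of H2C2O4 = 2.81 × 10^-3 × 90.03 = 0.253 g
% H2C2O4 = 0.253 / 0.873 × 100 = 29.0 %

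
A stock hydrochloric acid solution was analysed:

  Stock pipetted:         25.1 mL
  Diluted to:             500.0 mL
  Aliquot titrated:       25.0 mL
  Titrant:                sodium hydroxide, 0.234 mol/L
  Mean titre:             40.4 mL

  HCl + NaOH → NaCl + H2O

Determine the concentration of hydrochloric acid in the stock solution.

7.53 mol/L

n(NaOH) = 0.0404 × 0.234 = 9.45 × 10^-3 mol
n(HCl) in the aliquot = 9.45 × 10^-3 mol (1:1 ratio)
[HCl]_dilute = 9.45 × 10^-3 / 0.0250 = 0.378 mol/L
Dilution factor = 500.0 / 25.1 = 19.92
[HCl]_stock = 0.378 × 19.92 = 7.53 mol/L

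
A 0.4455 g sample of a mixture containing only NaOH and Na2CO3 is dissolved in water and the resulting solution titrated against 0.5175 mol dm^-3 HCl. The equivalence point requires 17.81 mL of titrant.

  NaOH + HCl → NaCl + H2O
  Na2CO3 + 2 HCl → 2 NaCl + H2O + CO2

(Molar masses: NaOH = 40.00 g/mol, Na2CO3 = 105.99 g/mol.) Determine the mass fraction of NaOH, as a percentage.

n(HCl) = 0.01781 × 0.5175 = 9.217 × 10^-3 mol
Let x = n(NaOH), y = n(Na2CO3).
Titrant: 1x + 2y = 9.217 × 10^-3;  mass: 40.00x + 105.99y = 0.4455
Solving, x = 3.304 × 10^-3 mol, y = 2.956 × 10^-3 mol
mass of NaOH = 3.304 × 10^-3 × 40.00 = 0.1322 g
% NaOH = 0.1322 / 0.4455 × 100 = 29.67 %

29.67 %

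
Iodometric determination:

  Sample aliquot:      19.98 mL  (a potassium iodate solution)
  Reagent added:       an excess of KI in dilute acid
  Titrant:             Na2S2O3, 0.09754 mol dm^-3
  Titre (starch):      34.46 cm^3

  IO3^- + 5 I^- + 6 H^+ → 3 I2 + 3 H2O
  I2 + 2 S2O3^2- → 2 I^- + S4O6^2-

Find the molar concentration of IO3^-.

n(S2O3^2-) = 0.03446 × 0.09754 = 3.361 × 10^-3 mol
n(I2) = n(S2O3^2-)/2 = 1.681 × 10^-3 mol
From the 1:3 ratio, n(IO3^-) in the aliquot = 1/3 × 1.681 × 10^-3 = 5.602 × 10^-4 mol
[IO3^-] = 5.602 × 10^-4 / 0.01998 = 0.02804 mol/L

0.02804 mol/L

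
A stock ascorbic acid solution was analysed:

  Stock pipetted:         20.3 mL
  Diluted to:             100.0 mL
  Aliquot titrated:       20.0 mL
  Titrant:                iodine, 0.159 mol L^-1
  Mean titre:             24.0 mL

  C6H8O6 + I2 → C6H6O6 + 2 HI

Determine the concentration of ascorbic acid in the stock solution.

n(I2) = 0.0240 × 0.159 = 3.82 × 10^-3 mol
n(C6H8O6) in the aliquot = 3.82 × 10^-3 mol (1:1 ratio)
[C6H8O6]_dilute = 3.82 × 10^-3 / 0.0200 = 0.191 mol/L
Dilution factor = 100.0 / 20.3 = 4.926
[C6H8O6]_stock = 0.191 × 4.926 = 0.940 mol/L

0.940 mol/L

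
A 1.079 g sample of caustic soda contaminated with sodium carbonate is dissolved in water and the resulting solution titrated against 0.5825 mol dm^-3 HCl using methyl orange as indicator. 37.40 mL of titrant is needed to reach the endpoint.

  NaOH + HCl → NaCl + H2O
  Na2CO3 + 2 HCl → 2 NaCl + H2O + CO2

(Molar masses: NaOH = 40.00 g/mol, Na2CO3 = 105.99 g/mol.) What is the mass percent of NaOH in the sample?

n(HCl) = 0.03740 × 0.5825 = 0.02179 mol
Let x = n(NaOH), y = n(Na2CO3).
Titrant: 1x + 2y = 0.02179;  mass: 40.00x + 105.99y = 1.079
Solving, x = 5.812 × 10^-3 mol, y = 7.987 × 10^-3 mol
mass of NaOH = 5.812 × 10^-3 × 40.00 = 0.2325 g
% NaOH = 0.2325 / 1.079 × 100 = 21.54 %

21.54 %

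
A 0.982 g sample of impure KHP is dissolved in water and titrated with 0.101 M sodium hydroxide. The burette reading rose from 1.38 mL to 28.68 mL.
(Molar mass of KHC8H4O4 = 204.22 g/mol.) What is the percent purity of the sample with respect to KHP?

57.3 %

KHC8H4O4 + NaOH → KNaC8H4O4 + H2O
n(NaOH) = 0.0273 L × 0.101 mol/L = 2.76 × 10^-3 mol
n(KHC8H4O4) = 2.76 × 10^-3 mol (1:1 ratio)
mass of KHC8H4O4 = 2.76 × 10^-3 × 204.22 g/mol = 0.563 g
% KHC8H4O4 = 0.563 / 0.982 × 100 = 57.3 %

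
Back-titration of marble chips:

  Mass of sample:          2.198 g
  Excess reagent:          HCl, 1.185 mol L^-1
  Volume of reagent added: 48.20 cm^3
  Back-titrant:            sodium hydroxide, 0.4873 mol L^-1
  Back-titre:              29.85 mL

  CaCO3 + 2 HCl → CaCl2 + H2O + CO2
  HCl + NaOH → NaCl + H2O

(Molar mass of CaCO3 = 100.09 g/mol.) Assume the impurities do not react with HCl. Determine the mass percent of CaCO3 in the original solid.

96.93 %

n(HCl) added = 0.04820 × 1.185 = 0.05712 mol
n(NaOH) used in back-titration = 0.02985 × 0.4873 = 0.01455 mol
n(HCl) left over = 0.01455 mol (1:1 ratio)
n(HCl) consumed by analyte = 0.05712 − 0.01455 = 0.04257 mol
From the 1:2 ratio, n(CaCO3) = 1/2 × 0.04257 = 0.02129 mol
mass of CaCO3 = 0.02129 × 100.09 = 2.130 g
% CaCO3 = 2.130 / 2.198 × 100 = 96.93 %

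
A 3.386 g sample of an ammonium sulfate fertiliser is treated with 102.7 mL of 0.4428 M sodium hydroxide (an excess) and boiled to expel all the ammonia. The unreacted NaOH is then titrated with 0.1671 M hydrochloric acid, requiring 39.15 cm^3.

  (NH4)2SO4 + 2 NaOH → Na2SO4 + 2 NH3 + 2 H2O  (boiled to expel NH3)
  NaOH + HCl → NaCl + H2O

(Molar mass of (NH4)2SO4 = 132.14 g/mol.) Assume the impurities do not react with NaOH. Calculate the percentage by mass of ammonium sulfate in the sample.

n(NaOH) added = 0.1027 × 0.4428 = 0.04548 mol
n(HCl) used in back-titration = 0.03915 × 0.1671 = 6.542 × 10^-3 mol
n(NaOH) left over = 6.542 × 10^-3 mol (1:1 ratio)
n(NaOH) consumed by analyte = 0.04548 − 6.542 × 10^-3 = 0.03893 mol
From the 1:2 ratio, n((NH4)2SO4) = 1/2 × 0.03893 = 0.01947 mol
mass of (NH4)2SO4 = 0.01947 × 132.14 = 2.572 g
% (NH4)2SO4 = 2.572 / 3.386 × 100 = 75.97 %

75.97 %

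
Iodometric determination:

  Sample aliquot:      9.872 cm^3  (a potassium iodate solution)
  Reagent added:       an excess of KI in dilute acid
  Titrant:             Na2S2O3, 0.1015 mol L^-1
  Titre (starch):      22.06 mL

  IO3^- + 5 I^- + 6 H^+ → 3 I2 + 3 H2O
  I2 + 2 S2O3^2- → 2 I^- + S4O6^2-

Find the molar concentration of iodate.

0.03780 mol/L

n(S2O3^2-) = 0.02206 × 0.1015 = 2.239 × 10^-3 mol
n(I2) = n(S2O3^2-)/2 = 1.120 × 10^-3 mol
From the 1:3 ratio, n(IO3^-) in the aliquot = 1/3 × 1.120 × 10^-3 = 3.732 × 10^-4 mol
[IO3^-] = 3.732 × 10^-4 / 0.009872 = 0.03780 mol/L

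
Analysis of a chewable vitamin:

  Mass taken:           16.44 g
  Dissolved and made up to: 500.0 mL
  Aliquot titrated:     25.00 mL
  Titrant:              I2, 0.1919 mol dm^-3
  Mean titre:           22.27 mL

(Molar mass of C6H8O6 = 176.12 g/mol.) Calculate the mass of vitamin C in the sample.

C6H8O6 + I2 → C6H6O6 + 2 HI
n(I2) per titration = 0.02227 × 0.1919 = 4.274 × 10^-3 mol
n(C6H8O6) in each aliquot = 4.274 × 10^-3 mol (1:1 ratio)
n(C6H8O6) in the whole flask = 4.274 × 10^-3 × 500.0/25.00 = 0.08547 mol
mass of C6H8O6 = 0.08547 × 176.12 = 15.05 g

15.05 g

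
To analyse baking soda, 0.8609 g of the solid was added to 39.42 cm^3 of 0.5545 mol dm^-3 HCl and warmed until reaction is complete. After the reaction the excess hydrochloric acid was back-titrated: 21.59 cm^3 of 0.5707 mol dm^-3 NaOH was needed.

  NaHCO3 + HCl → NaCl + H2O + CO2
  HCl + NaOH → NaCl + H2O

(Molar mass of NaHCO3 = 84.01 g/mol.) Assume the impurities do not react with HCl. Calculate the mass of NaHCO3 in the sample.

n(HCl) added = 0.03942 × 0.5545 = 0.02186 mol
n(NaOH) used in back-titration = 0.02159 × 0.5707 = 0.01232 mol
n(HCl) left over = 0.01232 mol (1:1 ratio)
n(HCl) consumed by analyte = 0.02186 − 0.01232 = 9.537 × 10^-3 mol
n(NaHCO3) = 9.537 × 10^-3 mol (1:1 ratio)
mass of NaHCO3 = 9.537 × 10^-3 × 84.01 = 0.8012 g

0.8012 g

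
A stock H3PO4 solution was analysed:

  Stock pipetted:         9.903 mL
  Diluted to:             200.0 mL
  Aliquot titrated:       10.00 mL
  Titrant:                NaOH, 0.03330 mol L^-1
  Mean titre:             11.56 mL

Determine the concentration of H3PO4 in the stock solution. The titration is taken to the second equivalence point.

H3PO4 + 2 NaOH → Na2HPO4 + 2 H2O
n(NaOH) = 0.01156 × 0.03330 = 3.849 × 10^-4 mol
From the 1:2 ratio, n(H3PO4) in the aliquot = 1/2 × 3.849 × 10^-4 = 1.925 × 10^-4 mol
[H3PO4]_dilute = 1.925 × 10^-4 / 0.01000 = 0.01925 mol/L
Dilution factor = 200.0 / 9.903 = 20.20
[H3PO4]_stock = 0.01925 × 20.20 = 0.3887 mol/L

0.3887 mol/L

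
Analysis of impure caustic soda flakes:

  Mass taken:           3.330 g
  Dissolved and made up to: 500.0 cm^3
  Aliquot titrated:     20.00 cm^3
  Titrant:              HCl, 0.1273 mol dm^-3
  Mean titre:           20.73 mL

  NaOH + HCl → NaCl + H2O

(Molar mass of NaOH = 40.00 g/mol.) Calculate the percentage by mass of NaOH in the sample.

79.25 %

n(HCl) per titration = 0.02073 × 0.1273 = 2.639 × 10^-3 mol
n(NaOH) in each aliquot = 2.639 × 10^-3 mol (1:1 ratio)
n(NaOH) in the whole flask = 2.639 × 10^-3 × 500.0/20.00 = 0.06597 mol
mass of NaOH = 0.06597 × 40.00 = 2.639 g
% NaOH = 2.639 / 3.330 × 100 = 79.25 %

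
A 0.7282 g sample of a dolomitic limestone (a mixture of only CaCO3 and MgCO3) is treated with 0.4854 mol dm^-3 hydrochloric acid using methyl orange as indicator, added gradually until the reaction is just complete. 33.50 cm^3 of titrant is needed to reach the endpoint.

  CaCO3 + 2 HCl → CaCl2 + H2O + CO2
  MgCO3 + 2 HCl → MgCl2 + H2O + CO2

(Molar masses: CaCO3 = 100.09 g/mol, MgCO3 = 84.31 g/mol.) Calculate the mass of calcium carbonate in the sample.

0.2710 g

n(HCl) = 0.03350 × 0.4854 = 0.01626 mol
Let x = n(CaCO3), y = n(MgCO3).
Titrant: 2x + 2y = 0.01626;  mass: 100.09x + 84.31y = 0.7282
Solving, x = 2.707 × 10^-3 mol, y = 5.423 × 10^-3 mol
mass of CaCO3 = 2.707 × 10^-3 × 100.09 = 0.2710 g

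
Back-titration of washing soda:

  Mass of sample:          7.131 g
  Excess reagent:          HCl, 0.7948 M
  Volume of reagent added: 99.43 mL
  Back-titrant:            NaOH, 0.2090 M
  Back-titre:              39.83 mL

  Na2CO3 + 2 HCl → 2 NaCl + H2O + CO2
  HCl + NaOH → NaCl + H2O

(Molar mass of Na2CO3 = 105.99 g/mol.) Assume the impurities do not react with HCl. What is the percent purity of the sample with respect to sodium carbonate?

n(HCl) added = 0.09943 × 0.7948 = 0.07903 mol
n(NaOH) used in back-titration = 0.03983 × 0.2090 = 8.324 × 10^-3 mol
n(HCl) left over = 8.324 × 10^-3 mol (1:1 ratio)
n(HCl) consumed by analyte = 0.07903 − 8.324 × 10^-3 = 0.07070 mol
From the 1:2 ratio, n(Na2CO3) = 1/2 × 0.07070 = 0.03535 mol
mass of Na2CO3 = 0.03535 × 105.99 = 3.747 g
% Na2CO3 = 3.747 / 7.131 × 100 = 52.54 %

52.54 %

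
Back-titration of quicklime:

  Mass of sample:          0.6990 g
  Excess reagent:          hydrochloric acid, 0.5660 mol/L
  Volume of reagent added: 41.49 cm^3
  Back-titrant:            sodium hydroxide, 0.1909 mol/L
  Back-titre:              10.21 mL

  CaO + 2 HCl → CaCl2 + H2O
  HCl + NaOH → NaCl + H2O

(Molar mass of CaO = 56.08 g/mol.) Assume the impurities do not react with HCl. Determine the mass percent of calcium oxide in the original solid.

n(HCl) added = 0.04149 × 0.5660 = 0.02348 mol
n(NaOH) used in back-titration = 0.01021 × 0.1909 = 1.949 × 10^-3 mol
n(HCl) left over = 1.949 × 10^-3 mol (1:1 ratio)
n(HCl) consumed by analyte = 0.02348 − 1.949 × 10^-3 = 0.02153 mol
From the 1:2 ratio, n(CaO) = 1/2 × 0.02153 = 0.01077 mol
mass of CaO = 0.01077 × 56.08 = 0.6038 g
% CaO = 0.6038 / 0.6990 × 100 = 86.38 %

86.38 %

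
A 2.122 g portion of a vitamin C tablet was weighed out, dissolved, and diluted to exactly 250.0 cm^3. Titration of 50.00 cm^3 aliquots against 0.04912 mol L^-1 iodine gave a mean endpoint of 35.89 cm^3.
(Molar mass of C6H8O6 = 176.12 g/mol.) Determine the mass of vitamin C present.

C6H8O6 + I2 → C6H6O6 + 2 HI
n(I2) per titration = 0.03589 × 0.04912 = 1.763 × 10^-3 mol
n(C6H8O6) in each aliquot = 1.763 × 10^-3 mol (1:1 ratio)
n(C6H8O6) in the whole flask = 1.763 × 10^-3 × 250.0/50.00 = 8.815 × 10^-3 mol
mass of C6H8O6 = 8.815 × 10^-3 × 176.12 = 1.552 g

1.552 g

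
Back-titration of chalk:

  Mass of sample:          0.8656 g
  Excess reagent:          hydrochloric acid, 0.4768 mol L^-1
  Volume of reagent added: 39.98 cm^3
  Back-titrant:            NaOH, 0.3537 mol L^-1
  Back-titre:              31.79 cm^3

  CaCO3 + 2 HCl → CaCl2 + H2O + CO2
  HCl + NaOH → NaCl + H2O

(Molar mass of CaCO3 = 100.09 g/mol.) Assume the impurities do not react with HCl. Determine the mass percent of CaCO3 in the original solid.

45.20 %

n(HCl) added = 0.03998 × 0.4768 = 0.01906 mol
n(NaOH) used in back-titration = 0.03179 × 0.3537 = 0.01124 mol
n(HCl) left over = 0.01124 mol (1:1 ratio)
n(HCl) consumed by analyte = 0.01906 − 0.01124 = 7.818 × 10^-3 mol
From the 1:2 ratio, n(CaCO3) = 1/2 × 7.818 × 10^-3 = 3.909 × 10^-3 mol
mass of CaCO3 = 3.909 × 10^-3 × 100.09 = 0.3913 g
% CaCO3 = 0.3913 / 0.8656 × 100 = 45.20 %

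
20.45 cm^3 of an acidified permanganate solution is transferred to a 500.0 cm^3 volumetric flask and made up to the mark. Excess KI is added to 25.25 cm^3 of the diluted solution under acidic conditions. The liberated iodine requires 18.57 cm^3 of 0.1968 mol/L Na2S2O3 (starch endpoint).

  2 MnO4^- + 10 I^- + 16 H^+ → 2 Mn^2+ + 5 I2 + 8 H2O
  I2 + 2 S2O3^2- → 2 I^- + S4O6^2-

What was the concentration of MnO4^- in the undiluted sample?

0.7078 mol/L

n(S2O3^2-) = 0.01857 × 0.1968 = 3.655 × 10^-3 mol
n(I2) = n(S2O3^2-)/2 = 1.827 × 10^-3 mol
From the 2:5 ratio, n(MnO4^-) in the aliquot = 2/5 × 1.827 × 10^-3 = 7.309 × 10^-4 mol
[MnO4^-]_dilute = 7.309 × 10^-4 / 0.02525 = 0.02895 mol/L
[MnO4^-]_original = 0.02895 × 500.0/20.45 = 0.7078 mol/L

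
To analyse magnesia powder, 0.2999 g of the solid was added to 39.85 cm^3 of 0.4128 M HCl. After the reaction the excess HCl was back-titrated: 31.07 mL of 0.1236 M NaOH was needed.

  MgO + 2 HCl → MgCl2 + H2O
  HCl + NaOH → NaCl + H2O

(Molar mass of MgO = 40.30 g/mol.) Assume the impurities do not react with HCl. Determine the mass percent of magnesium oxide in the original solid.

n(HCl) added = 0.03985 × 0.4128 = 0.01645 mol
n(NaOH) used in back-titration = 0.03107 × 0.1236 = 3.840 × 10^-3 mol
n(HCl) left over = 3.840 × 10^-3 mol (1:1 ratio)
n(HCl) consumed by analyte = 0.01645 − 3.840 × 10^-3 = 0.01261 mol
From the 1:2 ratio, n(MgO) = 1/2 × 0.01261 = 6.305 × 10^-3 mol
mass of MgO = 6.305 × 10^-3 × 40.30 = 0.2541 g
% MgO = 0.2541 / 0.2999 × 100 = 84.72 %

84.72 %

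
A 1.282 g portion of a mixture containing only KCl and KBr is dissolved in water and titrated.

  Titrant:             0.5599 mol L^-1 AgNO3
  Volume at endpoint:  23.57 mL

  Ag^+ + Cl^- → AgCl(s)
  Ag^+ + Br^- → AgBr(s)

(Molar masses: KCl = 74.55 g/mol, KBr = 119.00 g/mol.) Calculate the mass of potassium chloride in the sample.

n(AgNO3) = 0.02357 × 0.5599 = 0.01320 mol
Let x = n(KCl), y = n(KBr).
Titrant: 1x + 1y = 0.01320;  mass: 74.55x + 119.00y = 1.282
Solving, x = 6.489 × 10^-3 mol, y = 6.708 × 10^-3 mol
mass of KCl = 6.489 × 10^-3 × 74.55 = 0.4837 g

0.4837 g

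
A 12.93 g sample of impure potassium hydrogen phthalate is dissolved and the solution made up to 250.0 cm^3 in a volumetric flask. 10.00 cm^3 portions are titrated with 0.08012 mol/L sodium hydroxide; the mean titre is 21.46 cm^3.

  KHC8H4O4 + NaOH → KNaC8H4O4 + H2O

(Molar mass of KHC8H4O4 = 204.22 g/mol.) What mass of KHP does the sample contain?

8.778 g

n(NaOH) per titration = 0.02146 × 0.08012 = 1.719 × 10^-3 mol
n(KHC8H4O4) in each aliquot = 1.719 × 10^-3 mol (1:1 ratio)
n(KHC8H4O4) in the whole flask = 1.719 × 10^-3 × 250.0/10.00 = 0.04298 mol
mass of KHC8H4O4 = 0.04298 × 204.22 = 8.778 g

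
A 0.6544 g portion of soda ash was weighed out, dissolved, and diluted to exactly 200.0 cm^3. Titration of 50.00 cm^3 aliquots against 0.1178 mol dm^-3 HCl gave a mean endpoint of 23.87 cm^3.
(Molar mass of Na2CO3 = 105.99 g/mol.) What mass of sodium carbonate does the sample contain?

0.5961 g

Na2CO3 + 2 HCl → 2 NaCl + H2O + CO2
n(HCl) per titration = 0.02387 × 0.1178 = 2.812 × 10^-3 mol
From the 1:2 ratio, n(Na2CO3) in each aliquot = 1/2 × 2.812 × 10^-3 = 1.406 × 10^-3 mol
n(Na2CO3) in the whole flask = 1.406 × 10^-3 × 200.0/50.00 = 5.624 × 10^-3 mol
mass of Na2CO3 = 5.624 × 10^-3 × 105.99 = 0.5961 g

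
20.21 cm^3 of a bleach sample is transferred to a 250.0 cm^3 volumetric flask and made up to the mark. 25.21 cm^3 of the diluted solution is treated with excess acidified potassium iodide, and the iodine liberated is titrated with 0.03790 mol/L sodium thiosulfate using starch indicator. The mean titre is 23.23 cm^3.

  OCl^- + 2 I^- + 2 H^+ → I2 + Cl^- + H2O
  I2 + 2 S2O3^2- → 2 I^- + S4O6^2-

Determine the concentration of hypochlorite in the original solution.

n(S2O3^2-) = 0.02323 × 0.03790 = 8.804 × 10^-4 mol
n(I2) = n(S2O3^2-)/2 = 4.402 × 10^-4 mol
n(OCl^-) in the aliquot = 4.402 × 10^-4 mol (1:1 ratio)
[OCl^-]_dilute = 4.402 × 10^-4 / 0.02521 = 0.01746 mol/L
[OCl^-]_original = 0.01746 × 250.0/20.21 = 0.2160 mol/L

0.2160 mol/L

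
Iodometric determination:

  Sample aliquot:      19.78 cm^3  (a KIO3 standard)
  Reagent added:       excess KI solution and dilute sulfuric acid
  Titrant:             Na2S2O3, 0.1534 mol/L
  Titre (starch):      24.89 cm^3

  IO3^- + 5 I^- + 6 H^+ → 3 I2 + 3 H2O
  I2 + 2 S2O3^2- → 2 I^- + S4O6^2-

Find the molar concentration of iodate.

0.03217 mol/L

n(S2O3^2-) = 0.02489 × 0.1534 = 3.818 × 10^-3 mol
n(I2) = n(S2O3^2-)/2 = 1.909 × 10^-3 mol
From the 1:3 ratio, n(IO3^-) in the aliquot = 1/3 × 1.909 × 10^-3 = 6.364 × 10^-4 mol
[IO3^-] = 6.364 × 10^-4 / 0.01978 = 0.03217 mol/L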